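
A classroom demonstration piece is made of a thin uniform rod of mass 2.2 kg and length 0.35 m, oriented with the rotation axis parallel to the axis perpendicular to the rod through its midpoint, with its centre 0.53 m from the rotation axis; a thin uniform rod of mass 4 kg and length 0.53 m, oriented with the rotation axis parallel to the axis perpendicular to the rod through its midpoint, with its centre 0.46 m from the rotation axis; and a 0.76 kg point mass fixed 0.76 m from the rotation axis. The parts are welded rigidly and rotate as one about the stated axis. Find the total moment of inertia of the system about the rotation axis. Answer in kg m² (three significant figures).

Thin rod: I_cm = (1/12)ML² = (1/12)(2.2)(0.35)² = 0.022458 kg m²; centre at d = 0.53 m, so I = I_cm + Md² gives I = 0.022458 + (2.2)(0.53)² = 0.64044 kg m².
Thin rod: I_cm = (1/12)ML² = (1/12)(4)(0.53)² = 0.093633 kg m²; centre at d = 0.46 m, so I = I_cm + Md² gives I = 0.093633 + (4)(0.46)² = 0.94003 kg m².
Point mass: I_cm = 0; centre at d = 0.76 m, so I = I_cm + Md² gives I = 0 + (0.76)(0.76)² = 0.43898 kg m².
Total I = 0.64044 + 0.94003 + 0.43898 = 2.0194 kg m².

2.02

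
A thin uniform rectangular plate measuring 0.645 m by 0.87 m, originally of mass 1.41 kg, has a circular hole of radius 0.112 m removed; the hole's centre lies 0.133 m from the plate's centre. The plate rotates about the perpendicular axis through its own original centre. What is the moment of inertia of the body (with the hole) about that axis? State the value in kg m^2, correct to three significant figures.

Unpierced body about its centre: I₀ = (1/12)M(a²+b²) = (1/12)(1.41)[(0.645)² + (0.87)²] = 0.13782 kg m^2.
The removed disk has mass m = M·πr²/(ab) = (1.41)·π(0.112)²/(0.645·0.87) = 0.099021 kg (same uniform areal density).
Its moment of inertia about the rotation axis (parallel-axis theorem): I_hole = (1/2)mr² + md² = (1/2)(0.099021)(0.112)² + (0.099021)(0.133)² = 0.0023726 kg m^2.
Treating the hole as negative mass, I = I₀ − I_hole = 0.13782 − 0.0023726 = 0.13545 kg m^2.

0.135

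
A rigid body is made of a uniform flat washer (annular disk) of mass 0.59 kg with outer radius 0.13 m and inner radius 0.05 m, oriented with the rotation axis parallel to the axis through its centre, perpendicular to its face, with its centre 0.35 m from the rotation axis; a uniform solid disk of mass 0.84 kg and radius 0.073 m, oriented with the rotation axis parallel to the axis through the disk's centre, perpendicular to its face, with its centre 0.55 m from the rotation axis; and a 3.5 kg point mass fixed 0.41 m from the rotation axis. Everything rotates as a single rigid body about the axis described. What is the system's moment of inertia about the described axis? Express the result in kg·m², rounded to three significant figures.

Annular disk: I_cm = (1/2)M(R²+r²) = (1/2)(0.59)[(0.13)² + (0.05)²] = 0.005723 kg·m²; centre at d = 0.35 m, so the parallel axis theorem gives I = 0.005723 + (0.59)(0.35)² = 0.077998 kg·m².
Solid disk: I_cm = (1/2)MR² = (1/2)(0.84)(0.073)² = 0.0022382 kg·m²; centre at d = 0.55 m, so the parallel axis theorem gives I = 0.0022382 + (0.84)(0.55)² = 0.25634 kg·m².
Point mass: I_cm = 0; centre at d = 0.41 m, so the parallel axis theorem gives I = 0 + (3.5)(0.41)² = 0.58835 kg·m².
Total I = 0.077998 + 0.25634 + 0.58835 = 0.92269 kg·m².

0.923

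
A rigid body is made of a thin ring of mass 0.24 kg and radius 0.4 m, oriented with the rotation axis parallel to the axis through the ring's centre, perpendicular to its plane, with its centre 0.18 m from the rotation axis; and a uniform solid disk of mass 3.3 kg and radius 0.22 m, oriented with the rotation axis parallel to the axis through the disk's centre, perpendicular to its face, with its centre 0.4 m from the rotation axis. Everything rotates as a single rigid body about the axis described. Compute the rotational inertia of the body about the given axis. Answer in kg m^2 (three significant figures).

Thin ring: I_cm = MR² = (0.24)(0.4)² = 0.0384 kg m^2; centre at d = 0.18 m, so I = I_cm + Md² gives I = 0.0384 + (0.24)(0.18)² = 0.046176 kg m^2.
Solid disk: I_cm = (1/2)MR² = (1/2)(3.3)(0.22)² = 0.07986 kg m^2; centre at d = 0.4 m, so I = I_cm + Md² gives I = 0.07986 + (3.3)(0.4)² = 0.60786 kg m^2.
Total I = 0.046176 + 0.60786 = 0.65404 kg m^2.

0.654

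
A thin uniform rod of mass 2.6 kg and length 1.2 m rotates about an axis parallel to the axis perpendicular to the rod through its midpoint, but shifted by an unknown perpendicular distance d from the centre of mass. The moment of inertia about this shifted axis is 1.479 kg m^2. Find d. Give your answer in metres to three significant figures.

0.670

About the centre-of-mass axis, I_cm = (1/12)ML² = (1/12)(2.6)(1.2)² = 0.312 kg m^2.
Parallel axis theorem: I = I_cm + Md², so Md² = 1.479 − 0.312 = 1.167 kg m^2.
d = √(1.167 / 2.6) = 0.66996 m.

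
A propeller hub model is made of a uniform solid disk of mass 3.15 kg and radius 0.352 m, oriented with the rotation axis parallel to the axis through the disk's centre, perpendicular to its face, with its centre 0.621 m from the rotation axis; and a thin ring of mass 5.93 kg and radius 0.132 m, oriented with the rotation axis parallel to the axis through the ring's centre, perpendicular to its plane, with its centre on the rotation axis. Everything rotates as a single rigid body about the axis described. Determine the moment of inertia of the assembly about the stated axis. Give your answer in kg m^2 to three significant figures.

Solid disk: I_cm = (1/2)MR² = (1/2)(3.15)(0.352)² = 0.19515 kg m^2; centre at d = 0.621 m, so I = I_cm + Md² gives I = 0.19515 + (3.15)(0.621)² = 1.4099 kg m^2.
Thin ring: I_cm = MR² = (5.93)(0.132)² = 0.10332 kg m^2; axis through the centre, so I = 0.10332 kg m^2.
Total I = 1.4099 + 0.10332 = 1.5132 kg m^2.

1.51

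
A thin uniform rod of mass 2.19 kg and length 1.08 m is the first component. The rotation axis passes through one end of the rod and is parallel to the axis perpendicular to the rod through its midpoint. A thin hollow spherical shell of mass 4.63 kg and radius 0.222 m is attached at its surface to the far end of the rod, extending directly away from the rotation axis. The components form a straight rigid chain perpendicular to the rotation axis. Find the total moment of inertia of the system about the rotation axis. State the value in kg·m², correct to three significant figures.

8.85

Thin rod: I_cm = (1/12)ML² = (1/12)(2.19)(1.08)² = 0.21287 kg·m²; centre at d = 0.54 m, so I = I_cm + Md² gives I = 0.21287 + (2.19)(0.54)² = 0.85147 kg·m².
Spherical shell: I_cm = (2/3)MR² = (2/3)(4.63)(0.222)² = 0.15212 kg·m²; centre at d = 0.54 + 0.54 + 0.222 = 1.302 m, so I = I_cm + Md² gives I = 0.15212 + (4.63)(1.302)² = 8.0009 kg·m².
Total I = 0.85147 + 8.0009 = 8.8524 kg·m².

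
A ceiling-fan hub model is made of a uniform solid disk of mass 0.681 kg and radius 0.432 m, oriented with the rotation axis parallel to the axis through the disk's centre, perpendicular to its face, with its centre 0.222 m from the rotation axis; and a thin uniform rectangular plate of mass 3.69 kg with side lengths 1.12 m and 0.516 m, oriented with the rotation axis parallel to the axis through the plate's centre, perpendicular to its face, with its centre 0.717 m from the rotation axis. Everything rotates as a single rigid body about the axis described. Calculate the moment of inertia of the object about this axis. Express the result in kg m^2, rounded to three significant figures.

2.46

Solid disk: I_cm = (1/2)MR² = (1/2)(0.681)(0.432)² = 0.063545 kg m^2; centre at d = 0.222 m, so the parallel axis theorem gives I = 0.063545 + (0.681)(0.222)² = 0.097108 kg m^2.
Rectangular plate: I_cm = (1/12)M(a²+b²) = (1/12)(3.69)[(1.12)² + (0.516)²] = 0.4676 kg m^2; centre at d = 0.717 m, so the parallel axis theorem gives I = 0.4676 + (3.69)(0.717)² = 2.3646 kg m^2.
Total I = 0.097108 + 2.3646 = 2.4617 kg m^2.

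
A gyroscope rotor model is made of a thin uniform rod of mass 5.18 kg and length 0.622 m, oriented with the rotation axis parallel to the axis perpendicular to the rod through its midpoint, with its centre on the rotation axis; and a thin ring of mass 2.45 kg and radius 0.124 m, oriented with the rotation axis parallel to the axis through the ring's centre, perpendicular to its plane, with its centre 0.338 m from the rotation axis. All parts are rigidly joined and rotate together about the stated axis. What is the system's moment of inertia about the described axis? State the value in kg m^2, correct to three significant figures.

0.485

Thin rod: I_cm = (1/12)ML² = (1/12)(5.18)(0.622)² = 0.167 kg m^2; axis through the centre, so I = 0.167 kg m^2.
Thin ring: I_cm = MR² = (2.45)(0.124)² = 0.037671 kg m^2; centre at d = 0.338 m, so I = I_cm + Md² gives I = 0.037671 + (2.45)(0.338)² = 0.31757 kg m^2.
Total I = 0.167 + 0.31757 = 0.48457 kg m^2.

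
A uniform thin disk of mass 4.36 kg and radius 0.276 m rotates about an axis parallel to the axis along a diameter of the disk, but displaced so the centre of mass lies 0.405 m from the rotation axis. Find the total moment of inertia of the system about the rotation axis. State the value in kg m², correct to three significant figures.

0.798

I_cm = (1/4)MR² = (1/4)(4.36)(0.276)² = 0.083032 kg m²; centre at d = 0.405 m, so the parallel axis theorem gives I = 0.083032 + (4.36)(0.405)² = 0.79818 kg m².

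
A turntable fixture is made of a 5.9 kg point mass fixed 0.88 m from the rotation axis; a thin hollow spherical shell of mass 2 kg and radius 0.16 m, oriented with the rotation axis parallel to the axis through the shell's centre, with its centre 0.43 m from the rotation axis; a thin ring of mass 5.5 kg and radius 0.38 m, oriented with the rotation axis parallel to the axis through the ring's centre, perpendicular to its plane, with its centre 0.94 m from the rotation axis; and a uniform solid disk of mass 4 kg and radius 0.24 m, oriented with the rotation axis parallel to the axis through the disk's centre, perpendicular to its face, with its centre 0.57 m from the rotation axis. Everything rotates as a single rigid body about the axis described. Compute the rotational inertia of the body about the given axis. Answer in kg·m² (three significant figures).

12.0

Point mass: I_cm = 0; centre at d = 0.88 m, so the parallel axis theorem gives I = 0 + (5.9)(0.88)² = 4.569 kg·m².
Spherical shell: I_cm = (2/3)MR² = (2/3)(2)(0.16)² = 0.034133 kg·m²; centre at d = 0.43 m, so the parallel axis theorem gives I = 0.034133 + (2)(0.43)² = 0.40393 kg·m².
Thin ring: I_cm = MR² = (5.5)(0.38)² = 0.7942 kg·m²; centre at d = 0.94 m, so the parallel axis theorem gives I = 0.7942 + (5.5)(0.94)² = 5.654 kg·m².
Solid disk: I_cm = (1/2)MR² = (1/2)(4)(0.24)² = 0.1152 kg·m²; centre at d = 0.57 m, so the parallel axis theorem gives I = 0.1152 + (4)(0.57)² = 1.4148 kg·m².
Total I = 4.569 + 0.40393 + 5.654 + 1.4148 = 12.042 kg·m².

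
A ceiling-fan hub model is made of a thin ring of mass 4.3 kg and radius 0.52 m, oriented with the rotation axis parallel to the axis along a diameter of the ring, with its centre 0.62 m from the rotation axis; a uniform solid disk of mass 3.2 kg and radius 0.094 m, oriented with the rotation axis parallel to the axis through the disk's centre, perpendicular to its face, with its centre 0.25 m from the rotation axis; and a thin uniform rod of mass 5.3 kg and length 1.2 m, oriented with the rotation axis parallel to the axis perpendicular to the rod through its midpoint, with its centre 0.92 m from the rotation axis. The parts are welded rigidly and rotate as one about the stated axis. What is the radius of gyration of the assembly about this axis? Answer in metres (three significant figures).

0.769

Thin ring: I_cm = (1/2)MR² = (1/2)(4.3)(0.52)² = 0.58136 kg·m²; centre at d = 0.62 m, so the parallel axis theorem gives I = 0.58136 + (4.3)(0.62)² = 2.2343 kg·m².
Solid disk: I_cm = (1/2)MR² = (1/2)(3.2)(0.094)² = 0.014138 kg·m²; centre at d = 0.25 m, so the parallel axis theorem gives I = 0.014138 + (3.2)(0.25)² = 0.21414 kg·m².
Thin rod: I_cm = (1/12)ML² = (1/12)(5.3)(1.2)² = 0.636 kg·m²; centre at d = 0.92 m, so the parallel axis theorem gives I = 0.636 + (5.3)(0.92)² = 5.1219 kg·m².
Total I = 7.5703 kg·m²; total mass M = 12.8 kg.
k = √(I/M) = √(7.5703/12.8) = 0.76905 m.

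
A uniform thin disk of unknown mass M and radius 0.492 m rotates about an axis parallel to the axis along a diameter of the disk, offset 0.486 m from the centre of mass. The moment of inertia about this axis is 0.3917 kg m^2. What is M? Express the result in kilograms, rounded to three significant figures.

1.32

I = I_cm + Md² = (1/4)MR² + Md² = M·[0.25·(0.492)² + (0.486)²] = M·0.29671.
So M = 0.3917 / 0.29671 = 1.3201 kg.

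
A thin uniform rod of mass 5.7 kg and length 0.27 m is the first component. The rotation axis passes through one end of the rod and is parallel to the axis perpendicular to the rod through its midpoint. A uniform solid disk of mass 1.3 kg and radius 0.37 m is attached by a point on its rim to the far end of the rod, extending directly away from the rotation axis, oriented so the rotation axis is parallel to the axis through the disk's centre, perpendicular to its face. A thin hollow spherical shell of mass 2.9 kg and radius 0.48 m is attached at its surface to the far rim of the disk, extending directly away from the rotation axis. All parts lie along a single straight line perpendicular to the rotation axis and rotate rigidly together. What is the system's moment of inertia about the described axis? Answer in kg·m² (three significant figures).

7.64

Thin rod: I_cm = (1/12)ML² = (1/12)(5.7)(0.27)² = 0.034627 kg·m²; centre at d = 0.135 m, so I = I_cm + Md² gives I = 0.034627 + (5.7)(0.135)² = 0.13851 kg·m².
Solid disk: I_cm = (1/2)MR² = (1/2)(1.3)(0.37)² = 0.088985 kg·m²; centre at d = 0.135 + 0.135 + 0.37 = 0.64 m, so I = I_cm + Md² gives I = 0.088985 + (1.3)(0.64)² = 0.62147 kg·m².
Spherical shell: I_cm = (2/3)MR² = (2/3)(2.9)(0.48)² = 0.44544 kg·m²; centre at d = 0.135 + 0.135 + 0.37 + 0.37 + 0.48 = 1.49 m, so I = I_cm + Md² gives I = 0.44544 + (2.9)(1.49)² = 6.8837 kg·m².
Total I = 0.13851 + 0.62147 + 6.8837 = 7.6437 kg·m².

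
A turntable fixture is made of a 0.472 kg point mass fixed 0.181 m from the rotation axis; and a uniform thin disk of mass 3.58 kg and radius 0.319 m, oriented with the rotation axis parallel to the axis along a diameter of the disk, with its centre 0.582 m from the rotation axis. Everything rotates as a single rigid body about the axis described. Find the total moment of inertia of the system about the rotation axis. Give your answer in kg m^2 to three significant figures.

1.32

Point mass: I_cm = 0; centre at d = 0.181 m, so I = I_cm + Md² gives I = 0 + (0.472)(0.181)² = 0.015463 kg m^2.
Thin disk: I_cm = (1/4)MR² = (1/4)(3.58)(0.319)² = 0.091076 kg m^2; centre at d = 0.582 m, so I = I_cm + Md² gives I = 0.091076 + (3.58)(0.582)² = 1.3037 kg m^2.
Total I = 0.015463 + 1.3037 = 1.3192 kg m^2.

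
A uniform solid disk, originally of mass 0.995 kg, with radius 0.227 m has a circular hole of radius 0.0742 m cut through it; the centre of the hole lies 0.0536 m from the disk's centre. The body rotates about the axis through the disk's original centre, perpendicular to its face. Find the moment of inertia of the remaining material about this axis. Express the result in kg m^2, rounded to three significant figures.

0.0250

Unpierced body about its centre: I₀ = (1/2)MR² = (1/2)(0.995)(0.227)² = 0.025636 kg m^2.
The removed disk has mass m = M·(r/R)² = (0.995)(0.0742/0.227)² = 0.10631 kg (same uniform areal density).
Its moment of inertia about the rotation axis (parallel-axis theorem): I_hole = (1/2)mr² + md² = (1/2)(0.10631)(0.0742)² + (0.10631)(0.0536)² = 0.00059808 kg m^2.
Treating the hole as negative mass, I = I₀ − I_hole = 0.025636 − 0.00059808 = 0.025038 kg m^2.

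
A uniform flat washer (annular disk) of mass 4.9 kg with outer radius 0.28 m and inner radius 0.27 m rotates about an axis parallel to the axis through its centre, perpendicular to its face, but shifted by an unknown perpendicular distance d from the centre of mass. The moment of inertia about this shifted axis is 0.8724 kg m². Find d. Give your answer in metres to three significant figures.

About the centre-of-mass axis, I_cm = (1/2)M(R²+r²) = (1/2)(4.9)[(0.28)² + (0.27)²] = 0.37069 kg m².
Parallel axis theorem: I = I_cm + Md², so Md² = 0.8724 − 0.37069 = 0.50171 kg m².
d = √(0.50171 / 4.9) = 0.31999 m.

0.320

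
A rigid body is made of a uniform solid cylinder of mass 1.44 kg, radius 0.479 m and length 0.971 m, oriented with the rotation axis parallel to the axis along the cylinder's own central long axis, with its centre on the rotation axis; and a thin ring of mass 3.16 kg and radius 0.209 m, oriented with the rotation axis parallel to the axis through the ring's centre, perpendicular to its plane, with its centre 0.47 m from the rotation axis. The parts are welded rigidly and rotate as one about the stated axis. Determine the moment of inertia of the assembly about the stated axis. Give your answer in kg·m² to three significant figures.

1.00

Solid cylinder: I_cm = (1/2)MR² = (1/2)(1.44)(0.479)² = 0.1652 kg·m²; axis through the centre, so I = 0.1652 kg·m².
Thin ring: I_cm = MR² = (3.16)(0.209)² = 0.13803 kg·m²; centre at d = 0.47 m, so I = I_cm + Md² gives I = 0.13803 + (3.16)(0.47)² = 0.83608 kg·m².
Total I = 0.1652 + 0.83608 = 1.0013 kg·m².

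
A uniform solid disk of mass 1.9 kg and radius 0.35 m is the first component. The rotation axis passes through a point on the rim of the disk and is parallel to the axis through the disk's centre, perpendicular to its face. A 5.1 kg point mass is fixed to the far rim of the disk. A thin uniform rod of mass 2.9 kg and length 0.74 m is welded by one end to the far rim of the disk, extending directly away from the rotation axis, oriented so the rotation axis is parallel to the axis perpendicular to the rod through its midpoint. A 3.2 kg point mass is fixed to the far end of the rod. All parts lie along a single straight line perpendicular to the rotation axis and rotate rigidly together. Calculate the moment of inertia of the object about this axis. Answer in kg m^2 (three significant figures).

12.9

Solid disk: I_cm = (1/2)MR² = (1/2)(1.9)(0.35)² = 0.11637 kg m^2; centre at d = 0.35 m, so I = I_cm + Md² gives I = 0.11637 + (1.9)(0.35)² = 0.34912 kg m^2.
Point mass: I_cm = 0; centre at d = 0.35 + 0.35 = 0.7 m, so I = I_cm + Md² gives I = 0 + (5.1)(0.7)² = 2.499 kg m^2.
Thin rod: I_cm = (1/12)ML² = (1/12)(2.9)(0.74)² = 0.13234 kg m^2; centre at d = 0.35 + 0.35 + 0.37 = 1.07 m, so I = I_cm + Md² gives I = 0.13234 + (2.9)(1.07)² = 3.4525 kg m^2.
Point mass: I_cm = 0; centre at d = 0.35 + 0.35 + 0.37 + 0.37 = 1.44 m, so I = I_cm + Md² gives I = 0 + (3.2)(1.44)² = 6.6355 kg m^2.
Total I = 0.34912 + 2.499 + 3.4525 + 6.6355 = 12.936 kg m^2.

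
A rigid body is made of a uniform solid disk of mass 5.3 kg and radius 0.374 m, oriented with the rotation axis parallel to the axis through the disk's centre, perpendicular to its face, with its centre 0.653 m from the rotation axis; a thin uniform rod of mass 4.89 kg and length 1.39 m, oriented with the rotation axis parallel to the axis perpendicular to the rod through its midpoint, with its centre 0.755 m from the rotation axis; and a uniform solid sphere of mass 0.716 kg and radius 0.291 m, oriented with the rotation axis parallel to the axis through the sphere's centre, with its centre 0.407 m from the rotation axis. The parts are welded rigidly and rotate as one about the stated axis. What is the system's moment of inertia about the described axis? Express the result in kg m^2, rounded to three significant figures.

6.35

Solid disk: I_cm = (1/2)MR² = (1/2)(5.3)(0.374)² = 0.37067 kg m^2; centre at d = 0.653 m, so I = I_cm + Md² gives I = 0.37067 + (5.3)(0.653)² = 2.6306 kg m^2.
Thin rod: I_cm = (1/12)ML² = (1/12)(4.89)(1.39)² = 0.78733 kg m^2; centre at d = 0.755 m, so I = I_cm + Md² gives I = 0.78733 + (4.89)(0.755)² = 3.5748 kg m^2.
Solid sphere: I_cm = (2/5)MR² = (2/5)(0.716)(0.291)² = 0.024253 kg m^2; centre at d = 0.407 m, so I = I_cm + Md² gives I = 0.024253 + (0.716)(0.407)² = 0.14286 kg m^2.
Total I = 2.6306 + 3.5748 + 0.14286 = 6.3482 kg m^2.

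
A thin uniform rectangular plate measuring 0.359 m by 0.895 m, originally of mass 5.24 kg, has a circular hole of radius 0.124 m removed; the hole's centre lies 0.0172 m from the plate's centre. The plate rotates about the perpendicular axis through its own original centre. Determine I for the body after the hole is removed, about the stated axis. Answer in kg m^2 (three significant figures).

0.400

Unpierced body about its centre: I₀ = (1/12)M(a²+b²) = (1/12)(5.24)[(0.359)² + (0.895)²] = 0.40606 kg m^2.
The removed disk has mass m = M·πr²/(ab) = (5.24)·π(0.124)²/(0.359·0.895) = 0.78778 kg (same uniform areal density).
Its moment of inertia about the rotation axis (parallel-axis theorem): I_hole = (1/2)mr² + md² = (1/2)(0.78778)(0.124)² + (0.78778)(0.0172)² = 0.0062895 kg m^2.
Treating the hole as negative mass, I = I₀ − I_hole = 0.40606 − 0.0062895 = 0.39977 kg m^2.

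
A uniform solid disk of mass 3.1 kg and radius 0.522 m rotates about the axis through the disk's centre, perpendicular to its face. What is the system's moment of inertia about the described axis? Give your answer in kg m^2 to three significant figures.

0.422

I_cm = (1/2)MR² = (1/2)(3.1)(0.522)² = 0.42235 kg m^2; axis through the centre, so I = 0.42235 kg m^2.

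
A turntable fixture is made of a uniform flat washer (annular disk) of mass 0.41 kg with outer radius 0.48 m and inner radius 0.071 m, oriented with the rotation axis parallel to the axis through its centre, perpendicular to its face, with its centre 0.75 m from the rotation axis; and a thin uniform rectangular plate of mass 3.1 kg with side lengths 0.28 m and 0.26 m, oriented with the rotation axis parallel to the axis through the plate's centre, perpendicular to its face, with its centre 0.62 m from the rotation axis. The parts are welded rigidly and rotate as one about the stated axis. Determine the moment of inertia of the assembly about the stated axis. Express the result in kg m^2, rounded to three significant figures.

Annular disk: I_cm = (1/2)M(R²+r²) = (1/2)(0.41)[(0.48)² + (0.071)²] = 0.048265 kg m^2; centre at d = 0.75 m, so the parallel axis theorem gives I = 0.048265 + (0.41)(0.75)² = 0.27889 kg m^2.
Rectangular plate: I_cm = (1/12)M(a²+b²) = (1/12)(3.1)[(0.28)² + (0.26)²] = 0.037717 kg m^2; centre at d = 0.62 m, so the parallel axis theorem gives I = 0.037717 + (3.1)(0.62)² = 1.2294 kg m^2.
Total I = 0.27889 + 1.2294 = 1.5082 kg m^2.

1.51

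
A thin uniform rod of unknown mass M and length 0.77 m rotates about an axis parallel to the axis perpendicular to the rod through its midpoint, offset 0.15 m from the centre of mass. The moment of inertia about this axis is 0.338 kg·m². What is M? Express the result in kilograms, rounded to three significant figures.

4.70

I = I_cm + Md² = (1/12)ML² + Md² = M·[0.0833333·(0.77)² + (0.15)²] = M·0.071908.
So M = 0.338 / 0.071908 = 4.7004 kg.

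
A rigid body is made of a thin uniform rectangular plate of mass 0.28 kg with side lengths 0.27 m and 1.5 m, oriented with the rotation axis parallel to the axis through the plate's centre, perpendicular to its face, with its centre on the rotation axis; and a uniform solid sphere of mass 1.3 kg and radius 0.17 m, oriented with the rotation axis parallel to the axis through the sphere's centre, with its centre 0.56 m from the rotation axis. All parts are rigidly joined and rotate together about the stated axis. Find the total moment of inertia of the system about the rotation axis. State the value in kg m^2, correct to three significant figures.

0.477

Rectangular plate: I_cm = (1/12)M(a²+b²) = (1/12)(0.28)[(0.27)² + (1.5)²] = 0.054201 kg m^2; axis through the centre, so I = 0.054201 kg m^2.
Solid sphere: I_cm = (2/5)MR² = (2/5)(1.3)(0.17)² = 0.015028 kg m^2; centre at d = 0.56 m, so the parallel axis theorem gives I = 0.015028 + (1.3)(0.56)² = 0.42271 kg m^2.
Total I = 0.054201 + 0.42271 = 0.47691 kg m^2.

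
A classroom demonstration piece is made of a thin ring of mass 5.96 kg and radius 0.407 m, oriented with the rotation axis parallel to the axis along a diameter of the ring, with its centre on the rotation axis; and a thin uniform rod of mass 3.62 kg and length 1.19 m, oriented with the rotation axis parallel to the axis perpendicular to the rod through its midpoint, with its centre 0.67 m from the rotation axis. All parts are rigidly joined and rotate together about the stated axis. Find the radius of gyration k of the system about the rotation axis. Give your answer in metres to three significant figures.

Thin ring: I_cm = (1/2)MR² = (1/2)(5.96)(0.407)² = 0.49363 kg m^2; axis through the centre, so I = 0.49363 kg m^2.
Thin rod: I_cm = (1/12)ML² = (1/12)(3.62)(1.19)² = 0.42719 kg m^2; centre at d = 0.67 m, so the parallel axis theorem gives I = 0.42719 + (3.62)(0.67)² = 2.0522 kg m^2.
Total I = 2.5458 kg m^2; total mass M = 9.58 kg.
k = √(I/M) = √(2.5458/9.58) = 0.51551 m.

0.516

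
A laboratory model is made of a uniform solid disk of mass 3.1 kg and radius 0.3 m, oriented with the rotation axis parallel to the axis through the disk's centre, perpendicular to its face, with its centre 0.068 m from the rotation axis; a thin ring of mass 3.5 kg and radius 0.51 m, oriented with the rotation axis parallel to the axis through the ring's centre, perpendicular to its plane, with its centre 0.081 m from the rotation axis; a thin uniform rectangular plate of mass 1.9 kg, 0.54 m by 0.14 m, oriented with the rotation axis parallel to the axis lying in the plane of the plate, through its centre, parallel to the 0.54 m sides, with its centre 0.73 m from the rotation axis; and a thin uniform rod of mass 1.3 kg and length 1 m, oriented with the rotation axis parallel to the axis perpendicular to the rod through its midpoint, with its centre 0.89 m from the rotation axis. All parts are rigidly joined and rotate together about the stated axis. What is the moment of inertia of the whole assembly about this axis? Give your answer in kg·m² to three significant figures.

Solid disk: I_cm = (1/2)MR² = (1/2)(3.1)(0.3)² = 0.1395 kg·m²; centre at d = 0.068 m, so I = I_cm + Md² gives I = 0.1395 + (3.1)(0.068)² = 0.15383 kg·m².
Thin ring: I_cm = MR² = (3.5)(0.51)² = 0.91035 kg·m²; centre at d = 0.081 m, so I = I_cm + Md² gives I = 0.91035 + (3.5)(0.081)² = 0.93331 kg·m².
Rectangular plate: I_cm = (1/12)Mb² = (1/12)(1.9)(0.14)² = 0.0031033 kg·m²; centre at d = 0.73 m, so I = I_cm + Md² gives I = 0.0031033 + (1.9)(0.73)² = 1.0156 kg·m².
Thin rod: I_cm = (1/12)ML² = (1/12)(1.3)(1)² = 0.10833 kg·m²; centre at d = 0.89 m, so I = I_cm + Md² gives I = 0.10833 + (1.3)(0.89)² = 1.1381 kg·m².
Total I = 0.15383 + 0.93331 + 1.0156 + 1.1381 = 3.2408 kg·m².

3.24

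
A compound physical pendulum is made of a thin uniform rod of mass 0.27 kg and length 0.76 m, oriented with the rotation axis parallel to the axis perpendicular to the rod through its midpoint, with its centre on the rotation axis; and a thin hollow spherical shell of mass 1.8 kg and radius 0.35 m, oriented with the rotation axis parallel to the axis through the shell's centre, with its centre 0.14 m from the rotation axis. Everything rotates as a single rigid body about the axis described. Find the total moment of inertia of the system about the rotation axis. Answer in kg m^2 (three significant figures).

0.195

Thin rod: I_cm = (1/12)ML² = (1/12)(0.27)(0.76)² = 0.012996 kg m^2; axis through the centre, so I = 0.012996 kg m^2.
Spherical shell: I_cm = (2/3)MR² = (2/3)(1.8)(0.35)² = 0.147 kg m^2; centre at d = 0.14 m, so I = I_cm + Md² gives I = 0.147 + (1.8)(0.14)² = 0.18228 kg m^2.
Total I = 0.012996 + 0.18228 = 0.19528 kg m^2.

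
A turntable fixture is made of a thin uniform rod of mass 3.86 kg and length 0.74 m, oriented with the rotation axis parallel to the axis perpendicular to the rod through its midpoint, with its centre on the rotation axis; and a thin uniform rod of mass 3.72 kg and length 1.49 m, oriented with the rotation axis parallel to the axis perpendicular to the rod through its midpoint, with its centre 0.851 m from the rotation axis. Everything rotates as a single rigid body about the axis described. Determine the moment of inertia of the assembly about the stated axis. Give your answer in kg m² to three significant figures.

Thin rod: I_cm = (1/12)ML² = (1/12)(3.86)(0.74)² = 0.17614 kg m²; axis through the centre, so I = 0.17614 kg m².
Thin rod: I_cm = (1/12)ML² = (1/12)(3.72)(1.49)² = 0.68823 kg m²; centre at d = 0.851 m, so the parallel axis theorem gives I = 0.68823 + (3.72)(0.851)² = 3.3823 kg m².
Total I = 0.17614 + 3.3823 = 3.5584 kg m².

3.56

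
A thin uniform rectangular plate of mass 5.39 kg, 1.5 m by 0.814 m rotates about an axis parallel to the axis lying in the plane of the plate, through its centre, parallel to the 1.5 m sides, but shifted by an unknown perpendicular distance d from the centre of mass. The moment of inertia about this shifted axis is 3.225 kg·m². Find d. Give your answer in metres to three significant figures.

0.737

About the centre-of-mass axis, I_cm = (1/12)Mb² = (1/12)(5.39)(0.814)² = 0.29762 kg·m².
Parallel axis theorem: I = I_cm + Md², so Md² = 3.225 − 0.29762 = 2.9274 kg·m².
d = √(2.9274 / 5.39) = 0.73696 m.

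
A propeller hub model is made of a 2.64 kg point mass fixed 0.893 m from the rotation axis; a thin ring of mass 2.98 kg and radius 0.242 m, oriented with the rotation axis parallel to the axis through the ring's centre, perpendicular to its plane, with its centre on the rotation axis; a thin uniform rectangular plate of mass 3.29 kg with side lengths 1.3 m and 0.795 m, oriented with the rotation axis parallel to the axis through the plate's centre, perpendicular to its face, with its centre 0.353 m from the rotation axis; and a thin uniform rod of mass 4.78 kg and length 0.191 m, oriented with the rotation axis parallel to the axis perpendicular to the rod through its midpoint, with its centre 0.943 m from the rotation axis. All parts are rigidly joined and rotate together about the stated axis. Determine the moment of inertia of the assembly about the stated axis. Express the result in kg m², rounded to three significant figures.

7.59

Point mass: I_cm = 0; centre at d = 0.893 m, so I = I_cm + Md² gives I = 0 + (2.64)(0.893)² = 2.1053 kg m².
Thin ring: I_cm = MR² = (2.98)(0.242)² = 0.17452 kg m²; axis through the centre, so I = 0.17452 kg m².
Rectangular plate: I_cm = (1/12)M(a²+b²) = (1/12)(3.29)[(1.3)² + (0.795)²] = 0.63662 kg m²; centre at d = 0.353 m, so I = I_cm + Md² gives I = 0.63662 + (3.29)(0.353)² = 1.0466 kg m².
Thin rod: I_cm = (1/12)ML² = (1/12)(4.78)(0.191)² = 0.014532 kg m²; centre at d = 0.943 m, so I = I_cm + Md² gives I = 0.014532 + (4.78)(0.943)² = 4.2651 kg m².
Total I = 2.1053 + 0.17452 + 1.0466 + 4.2651 = 7.5915 kg m².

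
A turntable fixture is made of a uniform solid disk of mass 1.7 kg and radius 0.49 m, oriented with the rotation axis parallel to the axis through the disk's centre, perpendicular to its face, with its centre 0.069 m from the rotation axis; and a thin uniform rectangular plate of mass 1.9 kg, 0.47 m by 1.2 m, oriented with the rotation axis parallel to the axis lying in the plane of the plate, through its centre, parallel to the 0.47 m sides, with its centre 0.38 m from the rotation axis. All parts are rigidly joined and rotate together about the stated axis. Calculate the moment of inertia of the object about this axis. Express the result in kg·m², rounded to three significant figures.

0.715

Solid disk: I_cm = (1/2)MR² = (1/2)(1.7)(0.49)² = 0.20408 kg·m²; centre at d = 0.069 m, so I = I_cm + Md² gives I = 0.20408 + (1.7)(0.069)² = 0.21218 kg·m².
Rectangular plate: I_cm = (1/12)Mb² = (1/12)(1.9)(1.2)² = 0.228 kg·m²; centre at d = 0.38 m, so I = I_cm + Md² gives I = 0.228 + (1.9)(0.38)² = 0.50236 kg·m².
Total I = 0.21218 + 0.50236 = 0.71454 kg·m².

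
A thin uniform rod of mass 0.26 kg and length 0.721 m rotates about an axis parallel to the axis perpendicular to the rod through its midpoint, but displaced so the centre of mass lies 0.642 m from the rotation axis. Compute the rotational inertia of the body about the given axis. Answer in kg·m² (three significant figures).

I_cm = (1/12)ML² = (1/12)(0.26)(0.721)² = 0.011263 kg·m²; centre at d = 0.642 m, so the parallel axis theorem gives I = 0.011263 + (0.26)(0.642)² = 0.11843 kg·m².

0.118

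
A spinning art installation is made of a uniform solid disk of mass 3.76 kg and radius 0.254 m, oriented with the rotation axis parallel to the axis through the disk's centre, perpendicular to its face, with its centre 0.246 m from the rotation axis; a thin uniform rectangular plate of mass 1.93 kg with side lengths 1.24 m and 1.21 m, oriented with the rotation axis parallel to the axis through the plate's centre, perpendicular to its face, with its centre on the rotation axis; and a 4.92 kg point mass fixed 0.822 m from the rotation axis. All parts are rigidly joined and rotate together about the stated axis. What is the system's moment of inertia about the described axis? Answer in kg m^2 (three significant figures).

Solid disk: I_cm = (1/2)MR² = (1/2)(3.76)(0.254)² = 0.12129 kg m^2; centre at d = 0.246 m, so I = I_cm + Md² gives I = 0.12129 + (3.76)(0.246)² = 0.34883 kg m^2.
Rectangular plate: I_cm = (1/12)M(a²+b²) = (1/12)(1.93)[(1.24)² + (1.21)²] = 0.48277 kg m^2; axis through the centre, so I = 0.48277 kg m^2.
Point mass: I_cm = 0; centre at d = 0.822 m, so I = I_cm + Md² gives I = 0 + (4.92)(0.822)² = 3.3244 kg m^2.
Total I = 0.34883 + 0.48277 + 3.3244 = 4.156 kg m^2.

4.16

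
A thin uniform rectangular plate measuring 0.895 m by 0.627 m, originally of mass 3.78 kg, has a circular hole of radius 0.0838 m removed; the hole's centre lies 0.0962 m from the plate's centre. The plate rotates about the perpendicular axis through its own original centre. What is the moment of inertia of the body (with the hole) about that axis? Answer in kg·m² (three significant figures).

Unpierced body about its centre: I₀ = (1/12)M(a²+b²) = (1/12)(3.78)[(0.895)² + (0.627)²] = 0.37616 kg·m².
The removed disk has mass m = M·πr²/(ab) = (3.78)·π(0.0838)²/(0.895·0.627) = 0.14861 kg (same uniform areal density).
Its moment of inertia about the rotation axis (parallel-axis theorem): I_hole = (1/2)mr² + md² = (1/2)(0.14861)(0.0838)² + (0.14861)(0.0962)² = 0.0018971 kg·m².
Treating the hole as negative mass, I = I₀ − I_hole = 0.37616 − 0.0018971 = 0.37426 kg·m².

0.374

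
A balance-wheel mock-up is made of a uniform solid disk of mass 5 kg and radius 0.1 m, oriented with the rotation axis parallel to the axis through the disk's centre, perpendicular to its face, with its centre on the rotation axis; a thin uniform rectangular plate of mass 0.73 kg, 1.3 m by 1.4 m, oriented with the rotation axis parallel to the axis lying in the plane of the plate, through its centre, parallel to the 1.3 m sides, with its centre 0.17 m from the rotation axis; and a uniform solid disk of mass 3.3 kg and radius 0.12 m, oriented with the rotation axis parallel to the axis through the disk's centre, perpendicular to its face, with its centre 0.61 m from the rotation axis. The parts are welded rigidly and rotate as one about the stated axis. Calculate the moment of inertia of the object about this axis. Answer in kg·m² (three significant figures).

1.42

Solid disk: I_cm = (1/2)MR² = (1/2)(5)(0.1)² = 0.025 kg·m²; axis through the centre, so I = 0.025 kg·m².
Rectangular plate: I_cm = (1/12)Mb² = (1/12)(0.73)(1.4)² = 0.11923 kg·m²; centre at d = 0.17 m, so I = I_cm + Md² gives I = 0.11923 + (0.73)(0.17)² = 0.14033 kg·m².
Solid disk: I_cm = (1/2)MR² = (1/2)(3.3)(0.12)² = 0.02376 kg·m²; centre at d = 0.61 m, so I = I_cm + Md² gives I = 0.02376 + (3.3)(0.61)² = 1.2517 kg·m².
Total I = 0.025 + 0.14033 + 1.2517 = 1.417 kg·m².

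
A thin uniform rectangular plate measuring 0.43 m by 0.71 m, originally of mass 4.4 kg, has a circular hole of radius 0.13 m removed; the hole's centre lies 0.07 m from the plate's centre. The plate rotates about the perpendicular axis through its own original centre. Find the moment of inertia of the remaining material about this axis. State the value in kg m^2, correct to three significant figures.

Unpierced body about its centre: I₀ = (1/12)M(a²+b²) = (1/12)(4.4)[(0.43)² + (0.71)²] = 0.25263 kg m^2.
The removed disk has mass m = M·πr²/(ab) = (4.4)·π(0.13)²/(0.43·0.71) = 0.76518 kg (same uniform areal density).
Its moment of inertia about the rotation axis (parallel-axis theorem): I_hole = (1/2)mr² + md² = (1/2)(0.76518)(0.13)² + (0.76518)(0.07)² = 0.010215 kg m^2.
Treating the hole as negative mass, I = I₀ − I_hole = 0.25263 − 0.010215 = 0.24242 kg m^2.

0.242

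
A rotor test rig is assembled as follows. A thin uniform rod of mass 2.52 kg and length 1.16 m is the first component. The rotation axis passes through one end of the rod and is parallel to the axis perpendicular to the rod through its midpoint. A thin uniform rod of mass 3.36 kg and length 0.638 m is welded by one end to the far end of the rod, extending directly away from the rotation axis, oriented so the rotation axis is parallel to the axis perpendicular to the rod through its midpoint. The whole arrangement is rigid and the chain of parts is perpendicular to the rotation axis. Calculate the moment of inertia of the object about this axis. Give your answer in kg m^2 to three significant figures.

8.59

Thin rod: I_cm = (1/12)ML² = (1/12)(2.52)(1.16)² = 0.28258 kg m^2; centre at d = 0.58 m, so the parallel axis theorem gives I = 0.28258 + (2.52)(0.58)² = 1.1303 kg m^2.
Thin rod: I_cm = (1/12)ML² = (1/12)(3.36)(0.638)² = 0.11397 kg m^2; centre at d = 0.58 + 0.58 + 0.319 = 1.479 m, so the parallel axis theorem gives I = 0.11397 + (3.36)(1.479)² = 7.4638 kg m^2.
Total I = 1.1303 + 7.4638 = 8.5941 kg m^2.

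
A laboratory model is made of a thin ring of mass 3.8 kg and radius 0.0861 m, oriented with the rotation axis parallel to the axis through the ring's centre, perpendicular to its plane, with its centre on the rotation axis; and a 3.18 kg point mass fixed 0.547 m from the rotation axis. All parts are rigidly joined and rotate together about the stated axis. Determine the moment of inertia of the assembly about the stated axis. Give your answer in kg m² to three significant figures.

Thin ring: I_cm = MR² = (3.8)(0.0861)² = 0.02817 kg m²; axis through the centre, so I = 0.02817 kg m².
Point mass: I_cm = 0; centre at d = 0.547 m, so I = I_cm + Md² gives I = 0 + (3.18)(0.547)² = 0.95148 kg m².
Total I = 0.02817 + 0.95148 = 0.97965 kg m².

0.980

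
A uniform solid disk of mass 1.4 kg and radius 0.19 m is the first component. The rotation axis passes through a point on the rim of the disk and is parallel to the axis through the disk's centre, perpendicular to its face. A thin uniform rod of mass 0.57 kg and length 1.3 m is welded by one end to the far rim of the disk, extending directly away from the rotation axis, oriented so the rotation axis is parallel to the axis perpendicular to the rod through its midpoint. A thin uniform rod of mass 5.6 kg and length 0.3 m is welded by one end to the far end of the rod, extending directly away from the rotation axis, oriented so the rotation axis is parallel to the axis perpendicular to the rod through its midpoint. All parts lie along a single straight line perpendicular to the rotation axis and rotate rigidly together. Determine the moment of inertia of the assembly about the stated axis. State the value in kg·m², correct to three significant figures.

19.6

Solid disk: I_cm = (1/2)MR² = (1/2)(1.4)(0.19)² = 0.02527 kg·m²; centre at d = 0.19 m, so the parallel axis theorem gives I = 0.02527 + (1.4)(0.19)² = 0.07581 kg·m².
Thin rod: I_cm = (1/12)ML² = (1/12)(0.57)(1.3)² = 0.080275 kg·m²; centre at d = 0.19 + 0.19 + 0.65 = 1.03 m, so the parallel axis theorem gives I = 0.080275 + (0.57)(1.03)² = 0.68499 kg·m².
Thin rod: I_cm = (1/12)ML² = (1/12)(5.6)(0.3)² = 0.042 kg·m²; centre at d = 0.19 + 0.19 + 0.65 + 0.65 + 0.15 = 1.83 m, so the parallel axis theorem gives I = 0.042 + (5.6)(1.83)² = 18.796 kg·m².
Total I = 0.07581 + 0.68499 + 18.796 = 19.557 kg·m².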